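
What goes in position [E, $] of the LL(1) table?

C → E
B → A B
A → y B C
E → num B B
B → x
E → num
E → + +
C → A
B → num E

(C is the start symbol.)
Empty (error entry)

To find M[E, $], we find productions for E where $ is in the predict set (PREDICT(N → α) = (FIRST(α) \ {ε}) ∪ (FOLLOW(N) if α ⇒* ε)).

E → num B B: PREDICT = { 'num' }
E → num: PREDICT = { 'num' }
E → + +: PREDICT = { '+' }

M[E, $] is empty (no production applies)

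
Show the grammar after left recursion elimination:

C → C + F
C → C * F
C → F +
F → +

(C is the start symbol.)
C is directly left-recursive. The standard transformation for
  A → A α₁ | ... | A α_m | β₁ | ... | β_n
is
  A  → β₁ A' | ... | β_n A'
  A' → α₁ A' | ... | α_m A' | ε

C → F + becomes C → F + C'
C → C + F becomes C' → + F C'
C → C * F becomes C' → * F C'
Add C' → ε

Productions for other non-terminals are unchanged:
  F → +

Resulting grammar:
C → F + C'
C' → + F C'
C' → * F C'
C' → ε
F → +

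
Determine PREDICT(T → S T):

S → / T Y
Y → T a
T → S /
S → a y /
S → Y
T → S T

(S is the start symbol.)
{ '/', 'a' }

PREDICT(T → S T) = (FIRST(RHS) \ {ε}) ∪ (FOLLOW(T) if ε ∈ FIRST(RHS), i.e. RHS ⇒* ε)
FIRST(S) = { '/', 'a' }
FIRST(S T) = { '/', 'a' }
ε ∉ FIRST(S T), so FOLLOW(T) is not added.
PREDICT(T → S T) = { '/', 'a' }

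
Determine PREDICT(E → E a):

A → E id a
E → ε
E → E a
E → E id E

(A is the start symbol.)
PREDICT(E → E a) = (FIRST(RHS) \ {ε}) ∪ (FOLLOW(E) if ε ∈ FIRST(RHS), i.e. RHS ⇒* ε)
FIRST(E) = { 'a', 'id', ε }
FIRST(E a) = { 'a', 'id' }
ε ∉ FIRST(E a), so FOLLOW(E) is not added.
PREDICT(E → E a) = { 'a', 'id' }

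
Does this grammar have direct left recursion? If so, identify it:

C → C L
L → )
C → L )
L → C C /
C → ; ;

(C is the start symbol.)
Yes, C is left-recursive

Direct left recursion occurs when N → N α for some non-terminal N (the right-hand side begins with the left-hand side itself).

C → C L: LEFT RECURSIVE (starts with C)
L → ): starts with ')'
C → L ): starts with L
L → C C /: starts with C
C → ; ;: starts with ';'

The grammar has direct left recursion on: C.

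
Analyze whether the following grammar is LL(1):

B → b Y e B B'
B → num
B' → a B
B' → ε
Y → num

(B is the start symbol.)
No. Predict set conflict for B': { 'a' }

A grammar is LL(1) if for each non-terminal N with multiple productions, the predict sets of those productions are pairwise disjoint, where PREDICT(N → α) = (FIRST(α) \ {ε}) ∪ (FOLLOW(N) if α ⇒* ε).

Relevant sets:
  FOLLOW(B') = { $, 'a' }

For B:
  PREDICT(B → b Y e B B') = { 'b' }
  PREDICT(B → num) = { 'num' }
For B':
  PREDICT(B' → a B) = { 'a' }
  PREDICT(B' → ε) = { $, 'a' }
Y has a single production, so nothing to check there.

Conflict found: Predict set conflict for B': { 'a' }
The grammar is NOT LL(1).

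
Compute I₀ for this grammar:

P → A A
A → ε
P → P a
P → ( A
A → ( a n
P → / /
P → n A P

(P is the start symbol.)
{ [A → . ( a n], [A → .], [P → . ( A], [P → . / /], [P → . A A], [P → . P a], [P → . n A P], [P' → . P] }

First, augment the grammar with P' → P
I₀ = CLOSURE({ [P' → . P] }):
  [P' → . P] has the dot before P: add [P → . A A], [P → . P a], [P → . ( A], [P → . / /], [P → . n A P]
  [P → . A A] has the dot before A: add [A → .], [A → . ( a n]
No further items can be added.

I₀ = { [A → . ( a n], [A → .], [P → . ( A], [P → . / /], [P → . A A], [P → . P a], [P → . n A P], [P' → . P] }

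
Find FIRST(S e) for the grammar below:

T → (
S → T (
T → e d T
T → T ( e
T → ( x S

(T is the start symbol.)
FIRST sets of the non-terminals involved (from the grammar, by fixed-point iteration):
  FIRST(S) = { '(', 'e' }

To compute FIRST(S e), process the symbols left to right:
Symbol S is a non-terminal. Add FIRST(S) \ {ε} = { '(', 'e' }
S is not nullable (ε ∉ FIRST(S)), so stop here.
FIRST(S e) = { '(', 'e' }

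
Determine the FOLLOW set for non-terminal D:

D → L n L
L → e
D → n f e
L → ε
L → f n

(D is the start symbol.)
To compute FOLLOW(D), find every occurrence of D on a right-hand side N → α D β: add FIRST(β) \ {ε}, and if β is empty or nullable also add FOLLOW(N). Iterate to a fixed point.

D is the start symbol, so $ ∈ FOLLOW(D).
D does not occur on any right-hand side.

Taking the union: FOLLOW(D) = { $ }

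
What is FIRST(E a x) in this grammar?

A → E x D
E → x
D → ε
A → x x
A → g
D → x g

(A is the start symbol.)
{ 'x' }

FIRST sets of the non-terminals involved (from the grammar, by fixed-point iteration):
  FIRST(E) = { 'x' }

To compute FIRST(E a x), process the symbols left to right:
Symbol E is a non-terminal. Add FIRST(E) \ {ε} = { 'x' }
E is not nullable (ε ∉ FIRST(E)), so stop here.
FIRST(E a x) = { 'x' }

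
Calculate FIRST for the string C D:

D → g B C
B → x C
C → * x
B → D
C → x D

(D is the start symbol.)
FIRST sets of the non-terminals involved (from the grammar, by fixed-point iteration):
  FIRST(C) = { '*', 'x' }

To compute FIRST(C D), process the symbols left to right:
Symbol C is a non-terminal. Add FIRST(C) \ {ε} = { '*', 'x' }
C is not nullable (ε ∉ FIRST(C)), so stop here.
FIRST(C D) = { '*', 'x' }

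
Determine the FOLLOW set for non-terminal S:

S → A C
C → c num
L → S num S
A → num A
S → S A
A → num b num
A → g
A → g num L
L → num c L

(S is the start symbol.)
{ $, 'c', 'g', 'num' }

S is the start symbol, so $ ∈ FOLLOW(S).
In L → S num S: S is followed by num S, add FIRST(num S) \ {ε} = { 'num' }
In L → S num S: S is at the end, add FOLLOW(L)
In S → S A: S is followed by A, add FIRST(A) \ {ε} = { 'g', 'num' }

The FOLLOW sets referred to above (computed the same way, to a fixed point):
  FOLLOW(L) = { $, 'c', 'g', 'num' }

Taking the union: FOLLOW(S) = { $, 'c', 'g', 'num' }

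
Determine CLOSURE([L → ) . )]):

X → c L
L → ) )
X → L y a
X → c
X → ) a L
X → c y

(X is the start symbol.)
{ [L → ) . )] }

To compute CLOSURE, for each item [A → α.Bβ] where B is a non-terminal, add [B → .γ] for all productions B → γ; repeat for the newly added items until nothing changes.

Start with: [L → ) . )]
The dot precedes the terminal ')', so nothing is added.

CLOSURE = { [L → ) . )] }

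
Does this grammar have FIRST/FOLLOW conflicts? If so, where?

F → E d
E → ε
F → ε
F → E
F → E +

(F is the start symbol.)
No FIRST/FOLLOW conflicts.

A FIRST/FOLLOW conflict occurs when a non-terminal N has a nullable alternative N → β (β ⇒* ε) and another alternative N → α with FIRST(α) ∩ FOLLOW(N) ≠ ∅: on such a lookahead the parser cannot decide between expanding α and letting N vanish via β.

Nullable non-terminals: E, F.
FIRST sets used below: FIRST(E) = { ε }
E has a nullable alternative but only one production, so nothing to check.

F: nullable alternative(s) F → ε, F → E; FOLLOW(F) = { $ }
  F → E d: FIRST \ {ε} = { 'd' } — disjoint from FOLLOW(F)
  F → ε: FIRST \ {ε} = { } — disjoint from FOLLOW(F)
  F → E: FIRST \ {ε} = { } — disjoint from FOLLOW(F)
  F → E +: FIRST \ {ε} = { '+' } — disjoint from FOLLOW(F)

No FIRST/FOLLOW conflicts found.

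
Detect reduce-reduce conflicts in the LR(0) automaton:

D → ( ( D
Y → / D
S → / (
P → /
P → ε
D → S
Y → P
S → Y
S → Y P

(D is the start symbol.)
A reduce-reduce conflict occurs when an LR(0) state has two complete items [A → α .] and [B → β .] — both call for a reduction, and with no lookahead the parser cannot choose between them.

Augment with D' → D and build the canonical LR(0) collection (I0 = CLOSURE({[D' → . D]}), then GOTO on every symbol after a dot until no new states appear). It has 13 states:
  I0: { [D → . ( ( D], [D → . S], [D' → . D], [P → . /], [P → .], [S → . / (], [S → . Y P], [S → . Y], [Y → . / D], [Y → . P] }  — shift, reduce
  I1: { [D → ( . ( D] }  — shift
  I2: { [D → . ( ( D], [D → . S], [P → . /], [P → .], [P → / .], [S → . / (], [S → . Y P], [S → . Y], [S → / . (], [Y → . / D], [Y → . P], [Y → / . D] }  — shift, 2 reduces
  I3: { [D' → D .] }  — accept
  I4: { [Y → P .] }  — reduce
  I5: { [D → S .] }  — reduce
  I6: { [P → . /], [P → .], [S → Y . P], [S → Y .] }  — shift, 2 reduces
  I7: { [P → / .] }  — reduce
  I8: { [S → Y P .] }  — reduce
  I9: { [D → ( . ( D], [S → / ( .] }  — shift, reduce
  I10: { [Y → / D .] }  — reduce
  I11: { [D → ( ( . D], [D → . ( ( D], [D → . S], [P → . /], [P → .], [S → . / (], [S → . Y P], [S → . Y], [Y → . / D], [Y → . P] }  — shift, reduce
  I12: { [D → ( ( D .] }  — reduce

I2 contains complete items [P → .], [P → / .] — reduce-reduce conflict.
I6 contains complete items [P → .], [S → Y .] — reduce-reduce conflict.

Answer: Yes — I2: [P → .] vs [P → / .]; I6: [P → .] vs [S → Y .]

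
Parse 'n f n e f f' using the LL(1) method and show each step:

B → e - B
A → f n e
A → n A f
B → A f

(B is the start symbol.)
LL(1) parsing maintains a stack (initially the start symbol over $) and the input. At each step: if the stack top is a terminal, match it against the current input token; if it is a non-terminal N, replace it with the RHS of M[N, lookahead] (the unique production whose predict set contains the lookahead).

Stack is shown with the top on the left.

Stack        Input          Action
----------------------------------
B $          n f n e f f $  output B → A f
A f $        n f n e f f $  output A → n A f
n A f f $    n f n e f f $  match 'n'
A f f $      f n e f f $    output A → f n e
f n e f f $  f n e f f $    match 'f'
n e f f $    n e f f $      match 'n'
e f f $      e f f $        match 'e'
f f $        f f $          match 'f'
f $          f $            match 'f'
$            $              accept

The string is accepted.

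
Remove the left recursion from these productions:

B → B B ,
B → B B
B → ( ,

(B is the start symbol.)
B is directly left-recursive. The standard transformation for
  A → A α₁ | ... | A α_m | β₁ | ... | β_n
is
  A  → β₁ A' | ... | β_n A'
  A' → α₁ A' | ... | α_m A' | ε

B → ( , becomes B → ( , B'
B → B B , becomes B' → B , B'
B → B B becomes B' → B B'
Add B' → ε

Resulting grammar:
B → ( , B'
B' → B , B'
B' → B B'
B' → ε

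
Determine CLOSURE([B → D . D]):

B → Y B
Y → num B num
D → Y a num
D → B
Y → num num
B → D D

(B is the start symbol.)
{ [B → . D D], [B → . Y B], [B → D . D], [D → . B], [D → . Y a num], [Y → . num B num], [Y → . num num] }

Start with: [B → D . D]
  [B → D . D] has the dot before D: add [D → . Y a num], [D → . B]
  [D → . Y a num] has the dot before Y: add [Y → . num B num], [Y → . num num]
  [D → . B] has the dot before B: add [B → . Y B], [B → . D D]
No further items can be added.

CLOSURE = { [B → . D D], [B → . Y B], [B → D . D], [D → . B], [D → . Y a num], [Y → . num B num], [Y → . num num] }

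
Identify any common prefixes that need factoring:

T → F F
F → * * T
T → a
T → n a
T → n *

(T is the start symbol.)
Left-factoring is needed when two productions for the same non-terminal
share a common prefix on the right-hand side.

Productions for T:
  T → F F
  T → a
  T → n a
  T → n *

Found common prefix 'n' in productions for T

Answer: Yes, T has productions with common prefix 'n'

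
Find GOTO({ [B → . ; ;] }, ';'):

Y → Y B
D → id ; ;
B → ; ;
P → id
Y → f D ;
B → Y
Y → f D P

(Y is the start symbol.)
GOTO(I, ';') = CLOSURE({ [A → αX.β] : [A → α.Xβ] ∈ I, X = ';' })

Items with dot before ';', with the dot advanced:
  [B → . ; ;] → [B → ; . ;]
Closure adds nothing (no advanced item has the dot before a non-terminal).

GOTO = { [B → ; . ;] }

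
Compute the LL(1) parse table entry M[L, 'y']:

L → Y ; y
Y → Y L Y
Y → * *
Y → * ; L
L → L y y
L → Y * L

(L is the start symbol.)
To find M[L, 'y'], we find productions for L where 'y' is in the predict set (PREDICT(N → α) = (FIRST(α) \ {ε}) ∪ (FOLLOW(N) if α ⇒* ε)).

Relevant sets:
  FIRST(Y) = { '*' }
  FIRST(L) = { '*' }

L → Y ; y: PREDICT = { '*' }
L → L y y: PREDICT = { '*' }
L → Y * L: PREDICT = { '*' }

M[L, 'y'] is empty (no production applies)

Answer: Empty (error entry)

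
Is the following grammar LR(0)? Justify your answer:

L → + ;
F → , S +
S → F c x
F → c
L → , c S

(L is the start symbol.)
A grammar is LR(0) if no state in the canonical LR(0) collection has:
  - both a shift item (dot before a terminal) and a complete item (shift-reduce conflict), or
  - two or more complete items (reduce-reduce conflict; the accept item [L' → L .] counts as a complete item here).

Augment with L' → L and build the canonical LR(0) collection (I0 = CLOSURE({[L' → . L]}), then GOTO on every symbol after a dot until no new states appear). It has 14 states:
  I0: { [L → . + ;], [L → . , c S], [L' → . L] }  — shift
  I1: { [L → + . ;] }  — shift
  I2: { [L → , . c S] }  — shift
  I3: { [L' → L .] }  — accept
  I4: { [F → . , S +], [F → . c], [L → , c . S], [S → . F c x] }  — shift
  I5: { [F → , . S +], [F → . , S +], [F → . c], [S → . F c x] }  — shift
  I6: { [S → F . c x] }  — shift
  I7: { [L → , c S .] }  — reduce
  I8: { [F → c .] }  — reduce
  I9: { [S → F c . x] }  — shift
  I10: { [S → F c x .] }  — reduce
  I11: { [F → , S . +] }  — shift
  I12: { [F → , S + .] }  — reduce
  I13: { [L → + ; .] }  — reduce

Every state is either a pure shift/goto state or contains exactly one complete item and nothing to shift — no conflicts. The grammar is LR(0).

Answer: Yes, the grammar is LR(0)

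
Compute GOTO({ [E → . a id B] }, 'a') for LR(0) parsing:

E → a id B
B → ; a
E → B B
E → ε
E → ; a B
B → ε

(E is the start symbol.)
GOTO(I, 'a') = CLOSURE({ [A → αX.β] : [A → α.Xβ] ∈ I, X = 'a' })

Items with dot before 'a', with the dot advanced:
  [E → . a id B] → [E → a . id B]
Closure adds nothing (no advanced item has the dot before a non-terminal).

GOTO = { [E → a . id B] }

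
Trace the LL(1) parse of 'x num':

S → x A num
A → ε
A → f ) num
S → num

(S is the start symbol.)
LL(1) parsing maintains a stack (initially the start symbol over $) and the input. At each step: if the stack top is a terminal, match it against the current input token; if it is a non-terminal N, replace it with the RHS of M[N, lookahead] (the unique production whose predict set contains the lookahead).

Stack is shown with the top on the left.

Stack      Input    Action
--------------------------
S $        x num $  output S → x A num
x A num $  x num $  match 'x'
A num $    num $    output A → ε
num $      num $    match 'num'
$          $        accept

The string is accepted.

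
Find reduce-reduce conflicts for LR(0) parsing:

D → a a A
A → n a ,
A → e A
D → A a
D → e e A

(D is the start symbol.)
Augment with D' → D and build the canonical LR(0) collection (I0 = CLOSURE({[D' → . D]}), then GOTO on every symbol after a dot until no new states appear). It has 15 states:
  I0: { [A → . e A], [A → . n a ,], [D → . A a], [D → . a a A], [D → . e e A], [D' → . D] }  — shift
  I1: { [D → A . a] }  — shift
  I2: { [D' → D .] }  — accept
  I3: { [D → a . a A] }  — shift
  I4: { [A → . e A], [A → . n a ,], [A → e . A], [D → e . e A] }  — shift
  I5: { [A → n . a ,] }  — shift
  I6: { [A → n a . ,] }  — shift
  I7: { [A → n a , .] }  — reduce
  I8: { [A → e A .] }  — reduce
  I9: { [A → . e A], [A → . n a ,], [A → e . A], [D → e e . A] }  — shift
  I10: { [A → e A .], [D → e e A .] }  — 2 reduces
  I11: { [A → . e A], [A → . n a ,], [A → e . A] }  — shift
  I12: { [A → . e A], [A → . n a ,], [D → a a . A] }  — shift
  I13: { [D → a a A .] }  — reduce
  I14: { [D → A a .] }  — reduce

I10 contains complete items [A → e A .], [D → e e A .] — reduce-reduce conflict.

Answer: Yes — I10: [A → e A .] vs [D → e e A .]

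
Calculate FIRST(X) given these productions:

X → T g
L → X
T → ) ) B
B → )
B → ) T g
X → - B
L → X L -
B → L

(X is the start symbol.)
{ ')', '-' }

FIRST sets of the other non-terminals involved (by the same procedure, iterated to a fixed point):
  FIRST(T) = { ')' }

From X → T g:
  - T is a non-terminal: add FIRST(T) \ {ε} = { ')' }
    T is not nullable, so stop
From X → - B:
  - '-' is a terminal: add '-' and stop

Collecting: FIRST(X) = { ')', '-' }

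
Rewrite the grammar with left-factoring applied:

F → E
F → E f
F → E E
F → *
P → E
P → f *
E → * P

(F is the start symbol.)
Left-factoring transforms A → αβ₁ | αβ₂ into A → αA' and A' → β₁ | β₂
(α is the longest common prefix among the alternatives). Repeat until
no nonterminal has two alternatives with a common prefix.

Round 1: F has alternatives sharing prefix 'E'. Introduce F': F → E F'
  Add: F' → ε
  Add: F' → f
  Add: F' → E

No remaining common prefixes — done.

Resulting grammar:
F → E F'
F' → ε
F' → f
F' → E
F → *
P → E
P → f *
E → * P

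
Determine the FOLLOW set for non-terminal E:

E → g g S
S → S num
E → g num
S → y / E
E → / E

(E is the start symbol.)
To compute FOLLOW(E), find every occurrence of E on a right-hand side N → α E β: add FIRST(β) \ {ε}, and if β is empty or nullable also add FOLLOW(N). Iterate to a fixed point.

E is the start symbol, so $ ∈ FOLLOW(E).
In S → y / E: E is at the end, add FOLLOW(S)
In E → / E: E is at the end; this adds FOLLOW(E) to itself — nothing new

The FOLLOW sets referred to above (computed the same way, to a fixed point):
  FOLLOW(S) = { $, 'num' }

Taking the union: FOLLOW(E) = { $, 'num' }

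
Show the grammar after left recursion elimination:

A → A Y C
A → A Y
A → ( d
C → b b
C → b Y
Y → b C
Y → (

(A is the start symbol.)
A → ( d A'
A' → Y C A'
A' → Y A'
A' → ε
C → b b
C → b Y
Y → b C
Y → (

A is directly left-recursive. The standard transformation for
  A → A α₁ | ... | A α_m | β₁ | ... | β_n
is
  A  → β₁ A' | ... | β_n A'
  A' → α₁ A' | ... | α_m A' | ε

A → ( d becomes A → ( d A'
A → A Y C becomes A' → Y C A'
A → A Y becomes A' → Y A'
Add A' → ε

Productions for other non-terminals are unchanged:
  C → b b
  C → b Y
  Y → b C
  Y → (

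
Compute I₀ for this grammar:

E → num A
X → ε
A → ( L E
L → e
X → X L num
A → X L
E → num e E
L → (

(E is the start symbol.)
{ [E → . num A], [E → . num e E], [E' → . E] }

First, augment the grammar with E' → E
I₀ = CLOSURE({ [E' → . E] }):
  [E' → . E] has the dot before E: add [E → . num A], [E → . num e E]
No further items can be added.

I₀ = { [E → . num A], [E → . num e E], [E' → . E] }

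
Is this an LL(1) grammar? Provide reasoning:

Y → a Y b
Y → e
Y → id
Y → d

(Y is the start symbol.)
Yes, the grammar is LL(1).

A grammar is LL(1) if for each non-terminal N with multiple productions, the predict sets of those productions are pairwise disjoint, where PREDICT(N → α) = (FIRST(α) \ {ε}) ∪ (FOLLOW(N) if α ⇒* ε).

For Y:
  PREDICT(Y → a Y b) = { 'a' }
  PREDICT(Y → e) = { 'e' }
  PREDICT(Y → id) = { 'id' }
  PREDICT(Y → d) = { 'd' }

All predict sets are disjoint. The grammar IS LL(1).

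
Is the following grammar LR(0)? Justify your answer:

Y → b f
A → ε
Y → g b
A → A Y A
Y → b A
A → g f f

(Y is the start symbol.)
A grammar is LR(0) if no state in the canonical LR(0) collection has:
  - both a shift item (dot before a terminal) and a complete item (shift-reduce conflict), or
  - two or more complete items (reduce-reduce conflict; the accept item [Y' → Y .] counts as a complete item here).

Augment with Y' → Y and build the canonical LR(0) collection (I0 = CLOSURE({[Y' → . Y]}), then GOTO on every symbol after a dot until no new states appear). It has 12 states:
  I0: { [Y → . b A], [Y → . b f], [Y → . g b], [Y' → . Y] }  — shift
  I1: { [Y' → Y .] }  — accept
  I2: { [A → . A Y A], [A → . g f f], [A → .], [Y → b . A], [Y → b . f] }  — shift, reduce
  I3: { [Y → g . b] }  — shift
  I4: { [Y → g b .] }  — reduce
  I5: { [A → A . Y A], [Y → . b A], [Y → . b f], [Y → . g b], [Y → b A .] }  — shift, reduce
  I6: { [Y → b f .] }  — reduce
  I7: { [A → g . f f] }  — shift
  I8: { [A → g f . f] }  — shift
  I9: { [A → g f f .] }  — reduce
  I10: { [A → . A Y A], [A → . g f f], [A → .], [A → A Y . A] }  — shift, reduce
  I11: { [A → A . Y A], [A → A Y A .], [Y → . b A], [Y → . b f], [Y → . g b] }  — shift, reduce

Conflict in state I2:
  Shift-reduce conflict between [A → .] and [A → . g f f]
So the grammar is NOT LR(0).

Answer: No. Shift-reduce conflict between [A → .] and [A → . g f f]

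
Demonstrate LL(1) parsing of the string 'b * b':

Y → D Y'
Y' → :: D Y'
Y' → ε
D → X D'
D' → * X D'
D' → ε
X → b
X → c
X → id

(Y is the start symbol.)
Stack is shown with the top on the left.

Stack        Input    Action
----------------------------
Y $          b * b $  output Y → D Y'
D Y' $       b * b $  output D → X D'
X D' Y' $    b * b $  output X → b
b D' Y' $    b * b $  match 'b'
D' Y' $      * b $    output D' → * X D'
* X D' Y' $  * b $    match '*'
X D' Y' $    b $      output X → b
b D' Y' $    b $      match 'b'
D' Y' $      $        output D' → ε
Y' $         $        output Y' → ε
$            $        accept

The string is accepted.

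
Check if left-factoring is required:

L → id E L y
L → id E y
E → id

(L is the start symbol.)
Left-factoring is needed when two productions for the same non-terminal
share a common prefix on the right-hand side.

Productions for L:
  L → id E L y
  L → id E y

Found common prefix 'id E' in productions for L

Answer: Yes, L has productions with common prefix 'id E'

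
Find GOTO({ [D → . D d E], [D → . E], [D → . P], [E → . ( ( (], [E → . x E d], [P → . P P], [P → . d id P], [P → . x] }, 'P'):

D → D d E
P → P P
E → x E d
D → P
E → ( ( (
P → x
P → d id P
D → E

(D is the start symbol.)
GOTO(I, 'P') = CLOSURE({ [A → αX.β] : [A → α.Xβ] ∈ I, X = 'P' })

Items with dot before 'P', with the dot advanced:
  [D → . P] → [D → P .]
  [P → . P P] → [P → P . P]
Closure of the advanced items:
  [P → P . P] has the dot before P: add [P → . P P], [P → . x], [P → . d id P]

GOTO = { [D → P .], [P → . P P], [P → . d id P], [P → . x], [P → P . P] }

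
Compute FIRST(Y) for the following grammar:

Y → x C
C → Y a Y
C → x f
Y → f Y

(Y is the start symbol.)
{ 'f', 'x' }

To compute FIRST(Y), examine every production with Y on the left-hand side, reading each right-hand side left to right until a non-nullable symbol is reached.

From Y → x C:
  - x is a terminal: add 'x' and stop
From Y → f Y:
  - f is a terminal: add 'f' and stop

Collecting: FIRST(Y) = { 'f', 'x' }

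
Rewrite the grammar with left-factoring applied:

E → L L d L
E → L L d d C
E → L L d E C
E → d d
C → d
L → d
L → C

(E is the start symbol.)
Left-factoring transforms A → αβ₁ | αβ₂ into A → αA' and A' → β₁ | β₂
(α is the longest common prefix among the alternatives). Repeat until
no nonterminal has two alternatives with a common prefix.

Round 1: E has alternatives sharing prefix 'L L d'. Introduce E': E → L L d E'
  Add: E' → L
  Add: E' → d C
  Add: E' → E C

No remaining common prefixes — done.

Resulting grammar:
E → L L d E'
E' → L
E' → d C
E' → E C
E → d d
C → d
L → d
L → C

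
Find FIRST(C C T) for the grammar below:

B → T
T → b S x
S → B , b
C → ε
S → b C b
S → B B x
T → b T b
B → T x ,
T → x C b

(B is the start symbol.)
FIRST sets of the non-terminals involved (from the grammar, by fixed-point iteration):
  FIRST(C) = { ε }
  FIRST(T) = { 'b', 'x' }

To compute FIRST(C C T), process the symbols left to right:
Symbol C is a non-terminal. Add FIRST(C) \ {ε} = { }
C is nullable (ε ∈ FIRST(C)), continue to the next symbol.
Symbol C is a non-terminal. Add FIRST(C) \ {ε} = { }
C is nullable (ε ∈ FIRST(C)), continue to the next symbol.
Symbol T is a non-terminal. Add FIRST(T) \ {ε} = { 'b', 'x' }
T is not nullable (ε ∉ FIRST(T)), so stop here.
FIRST(C C T) = { 'b', 'x' }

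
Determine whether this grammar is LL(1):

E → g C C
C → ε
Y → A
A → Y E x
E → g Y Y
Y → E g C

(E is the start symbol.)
Relevant sets:
  FIRST(A) = { 'g' }
  FIRST(E) = { 'g' }

For E:
  PREDICT(E → g C C) = { 'g' }
  PREDICT(E → g Y Y) = { 'g' }
For Y:
  PREDICT(Y → A) = { 'g' }
  PREDICT(Y → E g C) = { 'g' }
C, A have a single production, so nothing to check there.

Conflict found: Predict set conflict for E: { 'g' }
The grammar is NOT LL(1).

Answer: No. Predict set conflict for E: { 'g' }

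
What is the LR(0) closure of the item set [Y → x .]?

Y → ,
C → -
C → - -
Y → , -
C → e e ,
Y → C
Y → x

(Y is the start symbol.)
{ [Y → x .] }

To compute CLOSURE, for each item [A → α.Bβ] where B is a non-terminal, add [B → .γ] for all productions B → γ; repeat for the newly added items until nothing changes.

Start with: [Y → x .]
The dot is at the end, so nothing is added.

CLOSURE = { [Y → x .] }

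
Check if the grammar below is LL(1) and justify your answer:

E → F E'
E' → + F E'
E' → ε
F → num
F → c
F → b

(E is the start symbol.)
A grammar is LL(1) if for each non-terminal N with multiple productions, the predict sets of those productions are pairwise disjoint, where PREDICT(N → α) = (FIRST(α) \ {ε}) ∪ (FOLLOW(N) if α ⇒* ε).

Relevant sets:
  FOLLOW(E') = { $ }

For E':
  PREDICT(E' → '+' F E') = { '+' }
  PREDICT(E' → ε) = { $ }
For F:
  PREDICT(F → num) = { 'num' }
  PREDICT(F → c) = { 'c' }
  PREDICT(F → b) = { 'b' }
E has a single production, so nothing to check there.

All predict sets are disjoint. The grammar IS LL(1).

Answer: Yes, the grammar is LL(1).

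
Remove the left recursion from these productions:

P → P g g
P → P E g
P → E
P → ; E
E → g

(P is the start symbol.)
P is directly left-recursive. The standard transformation for
  A → A α₁ | ... | A α_m | β₁ | ... | β_n
is
  A  → β₁ A' | ... | β_n A'
  A' → α₁ A' | ... | α_m A' | ε

P → E becomes P → E P'
P → ; E becomes P → ; E P'
P → P g g becomes P' → g g P'
P → P E g becomes P' → E g P'
Add P' → ε

Productions for other non-terminals are unchanged:
  E → g

Resulting grammar:
P → E P'
P → ; E P'
P' → g g P'
P' → E g P'
P' → ε
E → g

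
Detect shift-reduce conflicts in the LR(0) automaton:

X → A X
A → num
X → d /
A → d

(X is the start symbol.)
Yes — I3: [A → d .] vs [X → d . /]

A shift-reduce conflict occurs when an LR(0) state has both:
  - a complete (reduce) item [A → α .] (dot at the end), and
  - a shift item [B → β . c γ] (dot before a terminal).

Augment with X' → X and build the canonical LR(0) collection (I0 = CLOSURE({[X' → . X]}), then GOTO on every symbol after a dot until no new states appear). It has 7 states:
  I0: { [A → . d], [A → . num], [X → . A X], [X → . d /], [X' → . X] }  — shift
  I1: { [A → . d], [A → . num], [X → . A X], [X → . d /], [X → A . X] }  — shift
  I2: { [X' → X .] }  — accept
  I3: { [A → d .], [X → d . /] }  — shift, reduce
  I4: { [A → num .] }  — reduce
  I5: { [X → d / .] }  — reduce
  I6: { [X → A X .] }  — reduce

I3 contains reduce item [A → d .] and shift item [X → d . /] — shift-reduce conflict.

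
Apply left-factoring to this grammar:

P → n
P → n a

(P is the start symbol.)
P → n P'
P' → ε
P' → a

Left-factoring transforms A → αβ₁ | αβ₂ into A → αA' and A' → β₁ | β₂
(α is the longest common prefix among the alternatives). Repeat until
no nonterminal has two alternatives with a common prefix.

Round 1: P has alternatives sharing prefix 'n'. Introduce P': P → n P'
  Add: P' → ε
  Add: P' → a

No remaining common prefixes — done.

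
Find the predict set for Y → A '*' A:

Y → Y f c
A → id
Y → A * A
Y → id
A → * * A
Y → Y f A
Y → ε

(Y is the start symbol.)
PREDICT(Y → A '*' A) = (FIRST(RHS) \ {ε}) ∪ (FOLLOW(Y) if ε ∈ FIRST(RHS), i.e. RHS ⇒* ε)
FIRST(A) = { '*', 'id' }
FIRST(A '*' A) = { '*', 'id' }
ε ∉ FIRST(A '*' A), so FOLLOW(Y) is not added.
PREDICT(Y → A '*' A) = { '*', 'id' }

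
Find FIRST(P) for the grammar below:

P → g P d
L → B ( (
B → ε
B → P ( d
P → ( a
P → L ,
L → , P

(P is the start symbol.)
To compute FIRST(P), examine every production with P on the left-hand side, reading each right-hand side left to right until a non-nullable symbol is reached.

FIRST sets of the other non-terminals involved (by the same procedure, iterated to a fixed point):
  FIRST(L) = { '(', ',', 'g' }

From P → g P d:
  - g is a terminal: add 'g' and stop
From P → ( a:
  - '(' is a terminal: add '(' and stop
From P → L ,:
  - L is a non-terminal: add FIRST(L) \ {ε} = { '(', ',', 'g' }
    L is not nullable, so stop

Collecting: FIRST(P) = { '(', ',', 'g' }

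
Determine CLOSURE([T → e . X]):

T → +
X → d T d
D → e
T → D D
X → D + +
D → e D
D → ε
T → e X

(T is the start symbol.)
{ [D → . e D], [D → . e], [D → .], [T → e . X], [X → . D + +], [X → . d T d] }

To compute CLOSURE, for each item [A → α.Bβ] where B is a non-terminal, add [B → .γ] for all productions B → γ; repeat for the newly added items until nothing changes.

Start with: [T → e . X]
  [T → e . X] has the dot before X: add [X → . d T d], [X → . D + +]
  [X → . D + +] has the dot before D: add [D → . e], [D → . e D], [D → .]
No further items can be added.

CLOSURE = { [D → . e D], [D → . e], [D → .], [T → e . X], [X → . D + +], [X → . d T d] }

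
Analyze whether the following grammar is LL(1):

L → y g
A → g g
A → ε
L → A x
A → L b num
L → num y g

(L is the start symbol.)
A grammar is LL(1) if for each non-terminal N with multiple productions, the predict sets of those productions are pairwise disjoint, where PREDICT(N → α) = (FIRST(α) \ {ε}) ∪ (FOLLOW(N) if α ⇒* ε).

Relevant sets:
  FIRST(A) = { 'g', 'num', 'x', 'y', ε }
  FIRST(L) = { 'g', 'num', 'x', 'y' }
  FOLLOW(A) = { 'x' }

For L:
  PREDICT(L → y g) = { 'y' }
  PREDICT(L → A x) = { 'g', 'num', 'x', 'y' }
  PREDICT(L → num y g) = { 'num' }
For A:
  PREDICT(A → g g) = { 'g' }
  PREDICT(A → ε) = { 'x' }
  PREDICT(A → L b num) = { 'g', 'num', 'x', 'y' }

Conflict found: Predict set conflict for L: { 'y' }
The grammar is NOT LL(1).

Answer: No. Predict set conflict for L: { 'y' }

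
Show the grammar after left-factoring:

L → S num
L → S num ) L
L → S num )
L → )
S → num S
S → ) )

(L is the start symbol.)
L → S num L'
L' → ε
L' → ) L''
L'' → L
L'' → ε
L → )
S → num S
S → ) )

Left-factoring transforms A → αβ₁ | αβ₂ into A → αA' and A' → β₁ | β₂
(α is the longest common prefix among the alternatives). Repeat until
no nonterminal has two alternatives with a common prefix.

Round 1: L has alternatives sharing prefix 'S num'. Introduce L': L → S num L'
  Add: L' → ε
  Add: L' → ) L
  Add: L' → )

Round 2: L' has alternatives sharing prefix ')'. Introduce L'': L' → ) L''
  Add: L'' → L
  Add: L'' → ε

No remaining common prefixes — done.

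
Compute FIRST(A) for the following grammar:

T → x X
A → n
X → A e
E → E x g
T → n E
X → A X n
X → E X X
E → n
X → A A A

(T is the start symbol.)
{ 'n' }

From A → n:
  - n is a terminal: add 'n' and stop

Collecting: FIRST(A) = { 'n' }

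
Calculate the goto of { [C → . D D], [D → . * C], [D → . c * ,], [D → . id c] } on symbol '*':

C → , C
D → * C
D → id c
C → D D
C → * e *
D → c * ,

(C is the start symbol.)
GOTO(I, '*') = CLOSURE({ [A → αX.β] : [A → α.Xβ] ∈ I, X = '*' })

Items with dot before '*', with the dot advanced:
  [D → . * C] → [D → * . C]
Closure of the advanced items:
  [D → * . C] has the dot before C: add [C → . , C], [C → . D D], [C → . * e *]
  [C → . D D] has the dot before D: add [D → . * C], [D → . id c], [D → . c * ,]

GOTO = { [C → . * e *], [C → . , C], [C → . D D], [D → * . C], [D → . * C], [D → . c * ,], [D → . id c] }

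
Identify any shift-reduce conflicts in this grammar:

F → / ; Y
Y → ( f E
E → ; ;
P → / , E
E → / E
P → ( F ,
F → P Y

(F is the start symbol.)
No shift-reduce conflicts

A shift-reduce conflict occurs when an LR(0) state has both:
  - a complete (reduce) item [A → α .] (dot at the end), and
  - a shift item [B → β . c γ] (dot before a terminal).

Augment with F' → F and build the canonical LR(0) collection (I0 = CLOSURE({[F' → . F]}), then GOTO on every symbol after a dot until no new states appear). It has 19 states:
  I0: { [F → . / ; Y], [F → . P Y], [F' → . F], [P → . ( F ,], [P → . / , E] }  — shift
  I1: { [F → . / ; Y], [F → . P Y], [P → ( . F ,], [P → . ( F ,], [P → . / , E] }  — shift
  I2: { [F → / . ; Y], [P → / . , E] }  — shift
  I3: { [F' → F .] }  — accept
  I4: { [F → P . Y], [Y → . ( f E] }  — shift
  I5: { [Y → ( . f E] }  — shift
  I6: { [F → P Y .] }  — reduce
  I7: { [E → . / E], [E → . ; ;], [Y → ( f . E] }  — shift
  I8: { [E → . / E], [E → . ; ;], [E → / . E] }  — shift
  I9: { [E → ; . ;] }  — shift
  I10: { [Y → ( f E .] }  — reduce
  I11: { [E → ; ; .] }  — reduce
  I12: { [E → / E .] }  — reduce
  I13: { [E → . / E], [E → . ; ;], [P → / , . E] }  — shift
  I14: { [F → / ; . Y], [Y → . ( f E] }  — shift
  I15: { [F → / ; Y .] }  — reduce
  I16: { [P → / , E .] }  — reduce
  I17: { [P → ( F . ,] }  — shift
  I18: { [P → ( F , .] }  — reduce

No state contains both a complete item and a shift item.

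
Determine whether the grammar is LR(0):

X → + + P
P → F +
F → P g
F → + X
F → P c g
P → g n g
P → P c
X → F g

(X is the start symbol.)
No. Shift-reduce conflict between [P → P c .] and [F → P c . g]

Augment with X' → X and build the canonical LR(0) collection (I0 = CLOSURE({[X' → . X]}), then GOTO on every symbol after a dot until no new states appear). It has 16 states:
  I0: { [F → . + X], [F → . P c g], [F → . P g], [P → . F +], [P → . P c], [P → . g n g], [X → . + + P], [X → . F g], [X' → . X] }  — shift
  I1: { [F → + . X], [F → . + X], [F → . P c g], [F → . P g], [P → . F +], [P → . P c], [P → . g n g], [X → + . + P], [X → . + + P], [X → . F g] }  — shift
  I2: { [P → F . +], [X → F . g] }  — shift
  I3: { [F → P . c g], [F → P . g], [P → P . c] }  — shift
  I4: { [X' → X .] }  — accept
  I5: { [P → g . n g] }  — shift
  I6: { [P → g n . g] }  — shift
  I7: { [P → g n g .] }  — reduce
  I8: { [F → P c . g], [P → P c .] }  — shift, reduce
  I9: { [F → P g .] }  — reduce
  I10: { [F → P c g .] }  — reduce
  I11: { [P → F + .] }  — reduce
  I12: { [X → F g .] }  — reduce
  I13: { [F → + . X], [F → . + X], [F → . P c g], [F → . P g], [P → . F +], [P → . P c], [P → . g n g], [X → + + . P], [X → + . + P], [X → . + + P], [X → . F g] }  — shift
  I14: { [F → + X .] }  — reduce
  I15: { [F → P . c g], [F → P . g], [P → P . c], [X → + + P .] }  — shift, reduce

Conflict in state I8:
  Shift-reduce conflict between [P → P c .] and [F → P c . g]
So the grammar is NOT LR(0).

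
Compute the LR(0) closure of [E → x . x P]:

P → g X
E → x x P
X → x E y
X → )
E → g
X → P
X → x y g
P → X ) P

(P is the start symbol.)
Start with: [E → x . x P]
The dot precedes the terminal x, so nothing is added.

CLOSURE = { [E → x . x P] }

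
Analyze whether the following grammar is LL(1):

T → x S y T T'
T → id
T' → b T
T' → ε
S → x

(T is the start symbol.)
No. Predict set conflict for T': { 'b' }

A grammar is LL(1) if for each non-terminal N with multiple productions, the predict sets of those productions are pairwise disjoint, where PREDICT(N → α) = (FIRST(α) \ {ε}) ∪ (FOLLOW(N) if α ⇒* ε).

Relevant sets:
  FOLLOW(T') = { $, 'b' }

For T:
  PREDICT(T → x S y T T') = { 'x' }
  PREDICT(T → id) = { 'id' }
For T':
  PREDICT(T' → b T) = { 'b' }
  PREDICT(T' → ε) = { $, 'b' }
S has a single production, so nothing to check there.

Conflict found: Predict set conflict for T': { 'b' }
The grammar is NOT LL(1).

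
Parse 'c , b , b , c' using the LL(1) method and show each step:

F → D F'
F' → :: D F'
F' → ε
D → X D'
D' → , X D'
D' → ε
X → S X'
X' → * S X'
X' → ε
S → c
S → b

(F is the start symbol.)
LL(1) parsing maintains a stack (initially the start symbol over $) and the input. At each step: if the stack top is a terminal, match it against the current input token; if it is a non-terminal N, replace it with the RHS of M[N, lookahead] (the unique production whose predict set contains the lookahead).

Stack is shown with the top on the left.

Stack         Input            Action
-------------------------------------
F $           c , b , b , c $  output F → D F'
D F' $        c , b , b , c $  output D → X D'
X D' F' $     c , b , b , c $  output X → S X'
S X' D' F' $  c , b , b , c $  output S → c
c X' D' F' $  c , b , b , c $  match 'c'
X' D' F' $    , b , b , c $    output X' → ε
D' F' $       , b , b , c $    output D' → , X D'
, X D' F' $   , b , b , c $    match ','
X D' F' $     b , b , c $      output X → S X'
S X' D' F' $  b , b , c $      output S → b
b X' D' F' $  b , b , c $      match 'b'
X' D' F' $    , b , c $        output X' → ε
D' F' $       , b , c $        output D' → , X D'
, X D' F' $   , b , c $        match ','
X D' F' $     b , c $          output X → S X'
S X' D' F' $  b , c $          output S → b
b X' D' F' $  b , c $          match 'b'
X' D' F' $    , c $            output X' → ε
D' F' $       , c $            output D' → , X D'
, X D' F' $   , c $            match ','
X D' F' $     c $              output X → S X'
S X' D' F' $  c $              output S → c
c X' D' F' $  c $              match 'c'
X' D' F' $    $                output X' → ε
D' F' $       $                output D' → ε
F' $          $                output F' → ε
$             $                accept

The string is accepted.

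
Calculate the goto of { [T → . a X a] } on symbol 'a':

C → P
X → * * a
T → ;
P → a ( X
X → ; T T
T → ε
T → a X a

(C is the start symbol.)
{ [T → a . X a], [X → . * * a], [X → . ; T T] }

GOTO(I, 'a') = CLOSURE({ [A → αX.β] : [A → α.Xβ] ∈ I, X = 'a' })

Items with dot before 'a', with the dot advanced:
  [T → . a X a] → [T → a . X a]
Closure of the advanced items:
  [T → a . X a] has the dot before X: add [X → . * * a], [X → . ; T T]

GOTO = { [T → a . X a], [X → . * * a], [X → . ; T T] }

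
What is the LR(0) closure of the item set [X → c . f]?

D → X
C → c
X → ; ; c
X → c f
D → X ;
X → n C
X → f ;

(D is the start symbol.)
{ [X → c . f] }

Start with: [X → c . f]
The dot precedes the terminal f, so nothing is added.

CLOSURE = { [X → c . f] }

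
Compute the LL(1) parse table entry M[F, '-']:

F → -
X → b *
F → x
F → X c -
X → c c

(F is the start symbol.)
To find M[F, '-'], we find productions for F where '-' is in the predict set (PREDICT(N → α) = (FIRST(α) \ {ε}) ∪ (FOLLOW(N) if α ⇒* ε)).

Relevant sets:
  FIRST(X) = { 'b', 'c' }

F → -: PREDICT = { '-' }
  '-' is in predict set, so this production goes in M[F, '-']
F → x: PREDICT = { 'x' }
F → X c -: PREDICT = { 'b', 'c' }

M[F, '-'] = F → -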